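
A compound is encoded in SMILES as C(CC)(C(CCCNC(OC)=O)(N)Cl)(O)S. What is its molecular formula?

C9H19ClN2O3S

Heavy atoms from the SMILES: 9 C, 1 Cl, 2 N, 3 O, 1 S.
Implicit hydrogens by atom environment:
  4 × C: 2 H each → 8
  3 × C: no H
  2 × C: 3 H each → 6
  2 × O: no H
  1 × Cl: no H
  1 × N: 2 H
  1 × N: 1 H
  1 × O: 1 H
  1 × S: 1 H
  Total hydrogens = 19.
Molecular formula: C9H19ClN2O3S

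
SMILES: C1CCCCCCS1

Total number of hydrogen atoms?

Hydrogens are implicit in SMILES; fill each atom to its normal valence:
  7 × C: 2 H each → 14
  1 × S: no H
  Total hydrogens = 14.

14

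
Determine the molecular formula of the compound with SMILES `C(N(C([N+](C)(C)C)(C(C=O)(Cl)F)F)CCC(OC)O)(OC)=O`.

Heavy atoms from the SMILES: 12 C, 1 Cl, 2 F, 2 N, 5 O.
Implicit hydrogens by atom environment:
  5 × C: 3 H each → 15
  4 × O: no H
  3 × C: no H
  2 × C: 2 H each → 4
  2 × C: 1 H each → 2
  2 × F: no H
  1 × Cl: no H
  1 × N (charge +1): no H
  1 × N: no H
  1 × O: 1 H
  Total hydrogens = 22.
Net charge +1.
Molecular formula: C12H22ClF2N2O5+

C12H22ClF2N2O5+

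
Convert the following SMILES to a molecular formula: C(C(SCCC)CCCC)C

C10H22S

Heavy atoms from the SMILES: 10 C, 1 S.
Implicit hydrogens by atom environment:
  6 × C: 2 H each → 12
  3 × C: 3 H each → 9
  1 × C: 1 H
  1 × S: no H
  Total hydrogens = 22.
Molecular formula: C10H22S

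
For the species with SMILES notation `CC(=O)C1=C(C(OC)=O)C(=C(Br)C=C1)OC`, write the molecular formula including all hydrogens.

C11H11BrO4

Heavy atoms from the SMILES: 1 Br, 11 C, 4 O.
Implicit hydrogens by atom environment:
  4 × C (aromatic): no H
  4 × O: no H
  3 × C: 3 H each → 9
  2 × C (aromatic): 1 H each → 2
  2 × C: no H
  1 × Br: no H
  Total hydrogens = 11.
Molecular formula: C11H11BrO4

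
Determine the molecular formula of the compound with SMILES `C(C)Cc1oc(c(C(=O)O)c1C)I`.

Heavy atoms from the SMILES: 9 C, 1 I, 3 O.
Implicit hydrogens by atom environment:
  4 × C (aromatic): no H
  2 × C: 3 H each → 6
  2 × C: 2 H each → 4
  1 × C: no H
  1 × I: no H
  1 × O: 1 H
  1 × O (aromatic): no H
  1 × O: no H
  Total hydrogens = 11.
Molecular formula: C9H11IO3

C9H11IO3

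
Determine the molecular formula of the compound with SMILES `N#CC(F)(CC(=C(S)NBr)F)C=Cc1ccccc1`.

C13H11BrF2N2S

Heavy atoms from the SMILES: 1 Br, 13 C, 2 F, 2 N, 1 S.
Implicit hydrogens by atom environment:
  5 × C (aromatic): 1 H each → 5
  4 × C: no H
  2 × C: 1 H each → 2
  2 × F: no H
  1 × Br: no H
  1 × C: 2 H
  1 × C (aromatic): no H
  1 × N: 1 H
  1 × N: no H
  1 × S: 1 H
  Total hydrogens = 11.
Molecular formula: C13H11BrF2N2S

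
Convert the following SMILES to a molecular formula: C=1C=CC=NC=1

Heavy atoms from the SMILES: 5 C, 1 N.
Implicit hydrogens by atom environment:
  5 × C (aromatic): 1 H each → 5
  1 × N (aromatic): no H
  Total hydrogens = 5.
Molecular formula: C5H5N

C5H5N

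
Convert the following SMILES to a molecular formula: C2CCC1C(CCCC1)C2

Heavy atoms from the SMILES: 10 C.
Implicit hydrogens by atom environment:
  8 × C: 2 H each → 16
  2 × C: 1 H each → 2
  Total hydrogens = 18.
Molecular formula: C10H18

C10H18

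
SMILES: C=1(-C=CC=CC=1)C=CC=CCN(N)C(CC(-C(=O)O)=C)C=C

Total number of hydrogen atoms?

Hydrogens are implicit in SMILES; fill each atom to its normal valence:
  6 × C: 1 H each → 6
  5 × C (aromatic): 1 H each → 5
  4 × C: 2 H each → 8
  2 × C: no H
  1 × C (aromatic): no H
  1 × N: 2 H
  1 × N: no H
  1 × O: 1 H
  1 × O: no H
  Total hydrogens = 22.

22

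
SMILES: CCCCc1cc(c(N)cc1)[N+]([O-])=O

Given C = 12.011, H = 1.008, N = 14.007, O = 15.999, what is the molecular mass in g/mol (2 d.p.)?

194.23

Molecular formula: C10H14N2O2.
M = 10×12.011 + 14×1.008 + 2×14.007 + 2×15.999 = 194.23 g/mol.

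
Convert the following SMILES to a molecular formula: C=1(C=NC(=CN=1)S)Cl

Heavy atoms from the SMILES: 4 C, 1 Cl, 2 N, 1 S.
Implicit hydrogens by atom environment:
  2 × C (aromatic): 1 H each → 2
  2 × C (aromatic): no H
  2 × N (aromatic): no H
  1 × Cl: no H
  1 × S: 1 H
  Total hydrogens = 3.
Molecular formula: C4H3ClN2S

C4H3ClN2S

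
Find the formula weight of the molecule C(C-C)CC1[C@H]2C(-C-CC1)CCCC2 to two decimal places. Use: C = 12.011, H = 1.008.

Molecular formula: C14H26.
M = 14×12.011 + 26×1.008 = 194.36 g/mol.

194.36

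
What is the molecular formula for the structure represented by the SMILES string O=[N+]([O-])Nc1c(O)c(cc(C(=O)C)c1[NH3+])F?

Heavy atoms from the SMILES: 8 C, 1 F, 3 N, 4 O.
Implicit hydrogens by atom environment:
  5 × C (aromatic): no H
  2 × O: no H
  1 × C: 3 H
  1 × C (aromatic): 1 H
  1 × C: no H
  1 × F: no H
  1 × N (charge +1): 3 H
  1 × N: 1 H
  1 × N (charge +1): no H
  1 × O: 1 H
  1 × O (charge -1): no H
  Total hydrogens = 9.
Net charge +1.
Molecular formula: C8H9FN3O4+

C8H9FN3O4+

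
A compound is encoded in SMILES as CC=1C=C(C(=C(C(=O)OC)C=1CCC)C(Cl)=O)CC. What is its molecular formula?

C15H19ClO3

Heavy atoms from the SMILES: 15 C, 1 Cl, 3 O.
Implicit hydrogens by atom environment:
  5 × C (aromatic): no H
  4 × C: 3 H each → 12
  3 × C: 2 H each → 6
  3 × O: no H
  2 × C: no H
  1 × C (aromatic): 1 H
  1 × Cl: no H
  Total hydrogens = 19.
Molecular formula: C15H19ClO3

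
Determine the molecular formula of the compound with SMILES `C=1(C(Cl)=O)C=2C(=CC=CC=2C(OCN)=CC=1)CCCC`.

Heavy atoms from the SMILES: 16 C, 1 Cl, 1 N, 2 O.
Implicit hydrogens by atom environment:
  5 × C (aromatic): 1 H each → 5
  5 × C (aromatic): no H
  4 × C: 2 H each → 8
  2 × O: no H
  1 × C: 3 H
  1 × C: no H
  1 × Cl: no H
  1 × N: 2 H
  Total hydrogens = 18.
Molecular formula: C16H18ClNO2

C16H18ClNO2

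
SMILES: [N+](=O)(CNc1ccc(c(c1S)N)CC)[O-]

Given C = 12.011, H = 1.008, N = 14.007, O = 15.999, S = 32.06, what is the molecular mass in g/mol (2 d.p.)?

227.28

Molecular formula: C9H13N3O2S.
M = 9×12.011 + 13×1.008 + 3×14.007 + 2×15.999 + 1×32.06 = 227.28 g/mol.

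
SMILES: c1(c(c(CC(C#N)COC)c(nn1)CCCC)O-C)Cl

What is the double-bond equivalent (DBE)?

Molecular formula from the SMILES: C14H20ClN3O2.
DoU = (2C + 2 + N − H − X)/2 = (2·14 + 2 + 3 − 20 − 1)/2 = 12/2 = 6.
(Structurally: 1 ring(s) + 5 π bond(s) = 6.)

6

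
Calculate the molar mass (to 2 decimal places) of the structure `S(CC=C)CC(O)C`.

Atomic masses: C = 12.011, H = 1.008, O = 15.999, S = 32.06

Molecular formula: C6H12OS.
M = 6×12.011 + 12×1.008 + 1×15.999 + 1×32.06 = 132.22 g/mol.

132.22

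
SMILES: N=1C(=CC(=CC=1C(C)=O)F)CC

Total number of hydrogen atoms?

Hydrogens are implicit in SMILES; fill each atom to its normal valence:
  3 × C (aromatic): no H
  2 × C: 3 H each → 6
  2 × C (aromatic): 1 H each → 2
  1 × C: 2 H
  1 × C: no H
  1 × F: no H
  1 × N (aromatic): no H
  1 × O: no H
  Total hydrogens = 10.

10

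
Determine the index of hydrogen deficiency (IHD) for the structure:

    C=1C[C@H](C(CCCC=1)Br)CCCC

Molecular formula from the SMILES: C12H21Br.
DoU = (2C + 2 + N − H − X)/2 = (2·12 + 2 + 0 − 21 − 1)/2 = 4/2 = 2.
(Structurally: 1 ring(s) + 1 π bond(s) = 2.)

2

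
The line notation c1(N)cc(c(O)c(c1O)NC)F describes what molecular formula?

C7H9FN2O2

Heavy atoms from the SMILES: 7 C, 1 F, 2 N, 2 O.
Implicit hydrogens by atom environment:
  5 × C (aromatic): no H
  2 × O: 1 H each → 2
  1 × C: 3 H
  1 × C (aromatic): 1 H
  1 × F: no H
  1 × N: 2 H
  1 × N: 1 H
  Total hydrogens = 9.
Molecular formula: C7H9FN2O2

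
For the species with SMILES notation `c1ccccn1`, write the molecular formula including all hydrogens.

Heavy atoms from the SMILES: 5 C, 1 N.
Implicit hydrogens by atom environment:
  5 × C (aromatic): 1 H each → 5
  1 × N (aromatic): no H
  Total hydrogens = 5.
Molecular formula: C5H5N

C5H5N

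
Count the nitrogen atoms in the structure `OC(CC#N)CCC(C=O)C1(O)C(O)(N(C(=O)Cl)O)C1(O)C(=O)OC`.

2

The symbol for nitrogen appears 2 times in the SMILES.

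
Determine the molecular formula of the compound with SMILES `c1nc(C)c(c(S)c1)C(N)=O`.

C7H8N2OS

Heavy atoms from the SMILES: 7 C, 2 N, 1 O, 1 S.
Implicit hydrogens by atom environment:
  3 × C (aromatic): no H
  2 × C (aromatic): 1 H each → 2
  1 × C: 3 H
  1 × C: no H
  1 × N: 2 H
  1 × N (aromatic): no H
  1 × O: no H
  1 × S: 1 H
  Total hydrogens = 8.
Molecular formula: C7H8N2OS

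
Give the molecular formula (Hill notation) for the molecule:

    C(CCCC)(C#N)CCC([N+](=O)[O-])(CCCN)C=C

C14H25N3O2

Heavy atoms from the SMILES: 14 C, 3 N, 2 O.
Implicit hydrogens by atom environment:
  9 × C: 2 H each → 18
  2 × C: 1 H each → 2
  2 × C: no H
  1 × C: 3 H
  1 × N: 2 H
  1 × N: no H
  1 × N (charge +1): no H
  1 × O: no H
  1 × O (charge -1): no H
  Total hydrogens = 25.
Molecular formula: C14H25N3O2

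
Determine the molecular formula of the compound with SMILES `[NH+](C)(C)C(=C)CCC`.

C7H16N+

Heavy atoms from the SMILES: 7 C, 1 N.
Implicit hydrogens by atom environment:
  3 × C: 3 H each → 9
  3 × C: 2 H each → 6
  1 × C: no H
  1 × N (charge +1): 1 H
  Total hydrogens = 16.
Net charge +1.
Molecular formula: C7H16N+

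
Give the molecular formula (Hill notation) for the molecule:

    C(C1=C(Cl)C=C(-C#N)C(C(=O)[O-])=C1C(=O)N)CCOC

C13H12ClN2O4-

Heavy atoms from the SMILES: 13 C, 1 Cl, 2 N, 4 O.
Implicit hydrogens by atom environment:
  5 × C (aromatic): no H
  3 × C: 2 H each → 6
  3 × C: no H
  3 × O: no H
  1 × C: 3 H
  1 × C (aromatic): 1 H
  1 × Cl: no H
  1 × N: 2 H
  1 × N: no H
  1 × O (charge -1): no H
  Total hydrogens = 12.
Net charge -1.
Molecular formula: C13H12ClN2O4-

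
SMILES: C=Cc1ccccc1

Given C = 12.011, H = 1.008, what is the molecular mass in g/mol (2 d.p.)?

Molecular formula: C8H8.
M = 8×12.011 + 8×1.008 = 104.15 g/mol.

104.15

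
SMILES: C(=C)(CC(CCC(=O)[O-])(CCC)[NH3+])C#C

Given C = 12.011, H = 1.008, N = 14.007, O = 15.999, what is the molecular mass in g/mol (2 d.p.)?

209.29

Molecular formula: C12H19NO2.
M = 12×12.011 + 19×1.008 + 1×14.007 + 2×15.999 = 209.29 g/mol.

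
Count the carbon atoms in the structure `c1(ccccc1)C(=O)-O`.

The symbol for carbon appears 7 times in the SMILES. Lowercase c denotes aromatic carbon and counts toward C.

7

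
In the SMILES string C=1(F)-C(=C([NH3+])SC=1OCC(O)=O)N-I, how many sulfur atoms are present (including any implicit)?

1

The symbol for sulfur appears 1 time in the SMILES.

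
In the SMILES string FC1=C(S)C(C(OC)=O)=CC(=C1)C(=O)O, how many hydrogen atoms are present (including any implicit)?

7

Hydrogens are implicit in SMILES; fill each atom to its normal valence:
  4 × C (aromatic): no H
  3 × O: no H
  2 × C (aromatic): 1 H each → 2
  2 × C: no H
  1 × C: 3 H
  1 × F: no H
  1 × O: 1 H
  1 × S: 1 H
  Total hydrogens = 7.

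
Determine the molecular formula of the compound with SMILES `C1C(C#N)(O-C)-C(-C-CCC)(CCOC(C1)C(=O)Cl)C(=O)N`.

C15H23ClN2O4

Heavy atoms from the SMILES: 15 C, 1 Cl, 2 N, 4 O.
Implicit hydrogens by atom environment:
  7 × C: 2 H each → 14
  5 × C: no H
  4 × O: no H
  2 × C: 3 H each → 6
  1 × C: 1 H
  1 × Cl: no H
  1 × N: 2 H
  1 × N: no H
  Total hydrogens = 23.
Molecular formula: C15H23ClN2O4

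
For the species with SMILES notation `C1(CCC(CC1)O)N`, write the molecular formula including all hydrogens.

Heavy atoms from the SMILES: 6 C, 1 N, 1 O.
Implicit hydrogens by atom environment:
  4 × C: 2 H each → 8
  2 × C: 1 H each → 2
  1 × N: 2 H
  1 × O: 1 H
  Total hydrogens = 13.
Molecular formula: C6H13NO

C6H13NO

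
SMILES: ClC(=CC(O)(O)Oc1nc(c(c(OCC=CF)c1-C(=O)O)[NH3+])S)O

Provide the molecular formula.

C12H13ClFN2O7S+

Heavy atoms from the SMILES: 12 C, 1 Cl, 1 F, 2 N, 7 O, 1 S.
Implicit hydrogens by atom environment:
  5 × C (aromatic): no H
  4 × O: 1 H each → 4
  3 × C: 1 H each → 3
  3 × C: no H
  3 × O: no H
  1 × C: 2 H
  1 × Cl: no H
  1 × F: no H
  1 × N (charge +1): 3 H
  1 × N (aromatic): no H
  1 × S: 1 H
  Total hydrogens = 13.
Net charge +1.
Molecular formula: C12H13ClFN2O7S+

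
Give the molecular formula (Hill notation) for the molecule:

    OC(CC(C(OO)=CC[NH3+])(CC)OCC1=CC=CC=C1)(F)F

Heavy atoms from the SMILES: 15 C, 2 F, 1 N, 4 O.
Implicit hydrogens by atom environment:
  5 × C (aromatic): 1 H each → 5
  4 × C: 2 H each → 8
  3 × C: no H
  2 × F: no H
  2 × O: 1 H each → 2
  2 × O: no H
  1 × C: 3 H
  1 × C: 1 H
  1 × C (aromatic): no H
  1 × N (charge +1): 3 H
  Total hydrogens = 22.
Net charge +1.
Molecular formula: C15H22F2NO4+

C15H22F2NO4+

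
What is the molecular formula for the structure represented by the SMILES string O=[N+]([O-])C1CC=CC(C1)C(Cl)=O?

C7H8ClNO3

Heavy atoms from the SMILES: 7 C, 1 Cl, 1 N, 3 O.
Implicit hydrogens by atom environment:
  4 × C: 1 H each → 4
  2 × C: 2 H each → 4
  2 × O: no H
  1 × C: no H
  1 × Cl: no H
  1 × N (charge +1): no H
  1 × O (charge -1): no H
  Total hydrogens = 8.
Molecular formula: C7H8ClNO3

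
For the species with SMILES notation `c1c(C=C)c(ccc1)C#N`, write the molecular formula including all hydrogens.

Heavy atoms from the SMILES: 9 C, 1 N.
Implicit hydrogens by atom environment:
  4 × C (aromatic): 1 H each → 4
  2 × C (aromatic): no H
  1 × C: 2 H
  1 × C: 1 H
  1 × C: no H
  1 × N: no H
  Total hydrogens = 7.
Molecular formula: C9H7N

C9H7N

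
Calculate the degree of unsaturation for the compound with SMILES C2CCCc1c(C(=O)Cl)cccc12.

Molecular formula from the SMILES: C11H11ClO.
DoU = (2C + 2 + N − H − X)/2 = (2·11 + 2 + 0 − 11 − 1)/2 = 12/2 = 6.
(Structurally: 2 ring(s) + 4 π bond(s) = 6.)

6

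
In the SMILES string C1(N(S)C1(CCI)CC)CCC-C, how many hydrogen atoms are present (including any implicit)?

Hydrogens are implicit in SMILES; fill each atom to its normal valence:
  6 × C: 2 H each → 12
  2 × C: 3 H each → 6
  1 × C: 1 H
  1 × C: no H
  1 × I: no H
  1 × N: no H
  1 × S: 1 H
  Total hydrogens = 20.

20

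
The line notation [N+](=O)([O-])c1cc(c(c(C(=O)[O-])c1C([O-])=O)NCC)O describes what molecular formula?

[C10H8N2O7]2-

Heavy atoms from the SMILES: 10 C, 2 N, 7 O.
Implicit hydrogens by atom environment:
  5 × C (aromatic): no H
  3 × O: no H
  3 × O (charge -1): no H
  2 × C: no H
  1 × C: 3 H
  1 × C: 2 H
  1 × C (aromatic): 1 H
  1 × N: 1 H
  1 × N (charge +1): no H
  1 × O: 1 H
  Total hydrogens = 8.
Net charge -2.
Molecular formula: [C10H8N2O7]2-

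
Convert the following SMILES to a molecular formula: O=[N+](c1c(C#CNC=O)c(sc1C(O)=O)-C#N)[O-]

Heavy atoms from the SMILES: 9 C, 3 N, 5 O, 1 S.
Implicit hydrogens by atom environment:
  4 × C (aromatic): no H
  4 × C: no H
  3 × O: no H
  1 × C: 1 H
  1 × N: 1 H
  1 × N (charge +1): no H
  1 × N: no H
  1 × O: 1 H
  1 × O (charge -1): no H
  1 × S (aromatic): no H
  Total hydrogens = 3.
Molecular formula: C9H3N3O5S

C9H3N3O5S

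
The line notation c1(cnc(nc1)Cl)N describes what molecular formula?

C4H4ClN3

Heavy atoms from the SMILES: 4 C, 1 Cl, 3 N.
Implicit hydrogens by atom environment:
  2 × C (aromatic): 1 H each → 2
  2 × C (aromatic): no H
  2 × N (aromatic): no H
  1 × Cl: no H
  1 × N: 2 H
  Total hydrogens = 4.
Molecular formula: C4H4ClN3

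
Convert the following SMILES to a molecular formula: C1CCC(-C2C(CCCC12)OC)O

Heavy atoms from the SMILES: 11 C, 2 O.
Implicit hydrogens by atom environment:
  6 × C: 2 H each → 12
  4 × C: 1 H each → 4
  1 × C: 3 H
  1 × O: 1 H
  1 × O: no H
  Total hydrogens = 20.
Molecular formula: C11H20O2

C11H20O2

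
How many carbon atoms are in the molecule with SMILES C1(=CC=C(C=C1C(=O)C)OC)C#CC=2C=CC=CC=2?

17

The symbol for carbon appears 17 times in the SMILES.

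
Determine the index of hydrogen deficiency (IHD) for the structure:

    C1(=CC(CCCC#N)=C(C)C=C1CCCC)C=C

Molecular formula from the SMILES: C17H23N.
DoU = (2C + 2 + N − H − X)/2 = (2·17 + 2 + 1 − 23 − 0)/2 = 14/2 = 7.
(Structurally: 1 ring(s) + 6 π bond(s) = 7.)

7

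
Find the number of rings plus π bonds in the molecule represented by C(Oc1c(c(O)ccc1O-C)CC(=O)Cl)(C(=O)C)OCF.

6

Molecular formula from the SMILES: C13H14ClFO6.
DoU = (2C + 2 + N − H − X)/2 = (2·13 + 2 + 0 − 14 − 2)/2 = 12/2 = 6.
(Structurally: 1 ring(s) + 5 π bond(s) = 6.)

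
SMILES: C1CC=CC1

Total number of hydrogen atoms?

8

Hydrogens are implicit in SMILES; fill each atom to its normal valence:
  3 × C: 2 H each → 6
  2 × C: 1 H each → 2
  Total hydrogens = 8.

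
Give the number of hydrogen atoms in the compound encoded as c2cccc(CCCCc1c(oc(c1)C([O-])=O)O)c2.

15

Hydrogens are implicit in SMILES; fill each atom to its normal valence:
  6 × C (aromatic): 1 H each → 6
  4 × C: 2 H each → 8
  4 × C (aromatic): no H
  1 × C: no H
  1 × O: 1 H
  1 × O (aromatic): no H
  1 × O: no H
  1 × O (charge -1): no H
  Total hydrogens = 15.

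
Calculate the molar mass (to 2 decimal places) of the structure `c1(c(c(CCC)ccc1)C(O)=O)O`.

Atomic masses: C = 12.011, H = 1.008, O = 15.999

180.20

Molecular formula: C10H12O3.
M = 10×12.011 + 12×1.008 + 3×15.999 = 180.20 g/mol.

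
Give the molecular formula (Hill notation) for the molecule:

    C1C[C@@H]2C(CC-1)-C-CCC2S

Heavy atoms from the SMILES: 10 C, 1 S.
Implicit hydrogens by atom environment:
  7 × C: 2 H each → 14
  3 × C: 1 H each → 3
  1 × S: 1 H
  Total hydrogens = 18.
Molecular formula: C10H18S

C10H18S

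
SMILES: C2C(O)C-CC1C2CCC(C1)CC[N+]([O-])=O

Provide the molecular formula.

C12H21NO3

Heavy atoms from the SMILES: 12 C, 1 N, 3 O.
Implicit hydrogens by atom environment:
  8 × C: 2 H each → 16
  4 × C: 1 H each → 4
  1 × N (charge +1): no H
  1 × O: 1 H
  1 × O: no H
  1 × O (charge -1): no H
  Total hydrogens = 21.
Molecular formula: C12H21NO3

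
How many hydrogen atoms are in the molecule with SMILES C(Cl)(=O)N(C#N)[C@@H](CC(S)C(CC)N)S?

14

Hydrogens are implicit in SMILES; fill each atom to its normal valence:
  3 × C: 1 H each → 3
  2 × C: 2 H each → 4
  2 × C: no H
  2 × N: no H
  2 × S: 1 H each → 2
  1 × C: 3 H
  1 × Cl: no H
  1 × N: 2 H
  1 × O: no H
  Total hydrogens = 14.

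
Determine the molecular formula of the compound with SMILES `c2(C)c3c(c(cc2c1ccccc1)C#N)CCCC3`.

C18H17N

Heavy atoms from the SMILES: 18 C, 1 N.
Implicit hydrogens by atom environment:
  6 × C (aromatic): 1 H each → 6
  6 × C (aromatic): no H
  4 × C: 2 H each → 8
  1 × C: 3 H
  1 × C: no H
  1 × N: no H
  Total hydrogens = 17.
Molecular formula: C18H17N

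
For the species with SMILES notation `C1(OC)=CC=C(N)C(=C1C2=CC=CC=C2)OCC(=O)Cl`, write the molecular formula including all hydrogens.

Heavy atoms from the SMILES: 15 C, 1 Cl, 1 N, 3 O.
Implicit hydrogens by atom environment:
  7 × C (aromatic): 1 H each → 7
  5 × C (aromatic): no H
  3 × O: no H
  1 × C: 3 H
  1 × C: 2 H
  1 × C: no H
  1 × Cl: no H
  1 × N: 2 H
  Total hydrogens = 14.
Molecular formula: C15H14ClNO3

C15H14ClNO3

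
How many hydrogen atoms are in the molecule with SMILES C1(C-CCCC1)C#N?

11

Hydrogens are implicit in SMILES; fill each atom to its normal valence:
  5 × C: 2 H each → 10
  1 × C: 1 H
  1 × C: no H
  1 × N: no H
  Total hydrogens = 11.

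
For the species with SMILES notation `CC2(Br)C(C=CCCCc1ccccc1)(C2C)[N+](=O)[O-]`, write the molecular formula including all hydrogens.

C16H20BrNO2

Heavy atoms from the SMILES: 1 Br, 16 C, 1 N, 2 O.
Implicit hydrogens by atom environment:
  5 × C (aromatic): 1 H each → 5
  3 × C: 2 H each → 6
  3 × C: 1 H each → 3
  2 × C: 3 H each → 6
  2 × C: no H
  1 × Br: no H
  1 × C (aromatic): no H
  1 × N (charge +1): no H
  1 × O: no H
  1 × O (charge -1): no H
  Total hydrogens = 20.
Molecular formula: C16H20BrNO2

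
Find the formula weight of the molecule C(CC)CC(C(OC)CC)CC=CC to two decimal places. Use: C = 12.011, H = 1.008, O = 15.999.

Molecular formula: C13H26O.
M = 13×12.011 + 26×1.008 + 1×15.999 = 198.35 g/mol.

198.35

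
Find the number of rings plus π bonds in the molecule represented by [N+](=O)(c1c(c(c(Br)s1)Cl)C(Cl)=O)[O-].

Molecular formula from the SMILES: C5BrCl2NO3S.
DoU = (2C + 2 + N − H − X)/2 = (2·5 + 2 + 1 − 0 − 3)/2 = 10/2 = 5.
(Structurally: 1 ring(s) + 4 π bond(s) = 5.)

5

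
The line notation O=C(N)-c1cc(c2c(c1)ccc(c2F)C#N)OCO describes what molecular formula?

C13H9FN2O3

Heavy atoms from the SMILES: 13 C, 1 F, 2 N, 3 O.
Implicit hydrogens by atom environment:
  6 × C (aromatic): no H
  4 × C (aromatic): 1 H each → 4
  2 × C: no H
  2 × O: no H
  1 × C: 2 H
  1 × F: no H
  1 × N: 2 H
  1 × N: no H
  1 × O: 1 H
  Total hydrogens = 9.
Molecular formula: C13H9FN2O3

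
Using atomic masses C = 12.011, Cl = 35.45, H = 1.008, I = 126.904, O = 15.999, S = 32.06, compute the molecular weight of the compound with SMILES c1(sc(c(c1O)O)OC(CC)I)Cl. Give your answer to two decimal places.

334.55

Molecular formula: C7H8ClIO3S.
M = 7×12.011 + 1×35.45 + 8×1.008 + 1×126.904 + 3×15.999 + 1×32.06 = 334.55 g/mol.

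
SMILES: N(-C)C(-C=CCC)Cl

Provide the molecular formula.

Heavy atoms from the SMILES: 6 C, 1 Cl, 1 N.
Implicit hydrogens by atom environment:
  3 × C: 1 H each → 3
  2 × C: 3 H each → 6
  1 × C: 2 H
  1 × Cl: no H
  1 × N: 1 H
  Total hydrogens = 12.
Molecular formula: C6H12ClN

C6H12ClN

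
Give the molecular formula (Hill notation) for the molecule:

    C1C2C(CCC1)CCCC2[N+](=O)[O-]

C10H17NO2

Heavy atoms from the SMILES: 10 C, 1 N, 2 O.
Implicit hydrogens by atom environment:
  7 × C: 2 H each → 14
  3 × C: 1 H each → 3
  1 × N (charge +1): no H
  1 × O: no H
  1 × O (charge -1): no H
  Total hydrogens = 17.
Molecular formula: C10H17NO2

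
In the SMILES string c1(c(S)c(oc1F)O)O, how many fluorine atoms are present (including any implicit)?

1

The symbol for fluorine appears 1 time in the SMILES.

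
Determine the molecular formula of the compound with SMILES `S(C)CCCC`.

C5H12S

Heavy atoms from the SMILES: 5 C, 1 S.
Implicit hydrogens by atom environment:
  3 × C: 2 H each → 6
  2 × C: 3 H each → 6
  1 × S: no H
  Total hydrogens = 12.
Molecular formula: C5H12S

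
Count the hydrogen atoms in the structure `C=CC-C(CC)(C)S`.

14

Hydrogens are implicit in SMILES; fill each atom to its normal valence:
  3 × C: 2 H each → 6
  2 × C: 3 H each → 6
  1 × C: 1 H
  1 × C: no H
  1 × S: 1 H
  Total hydrogens = 14.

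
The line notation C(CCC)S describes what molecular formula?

C4H10S

Heavy atoms from the SMILES: 4 C, 1 S.
Implicit hydrogens by atom environment:
  3 × C: 2 H each → 6
  1 × C: 3 H
  1 × S: 1 H
  Total hydrogens = 10.
Molecular formula: C4H10S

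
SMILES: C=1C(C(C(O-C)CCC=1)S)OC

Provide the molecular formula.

C9H16O2S

Heavy atoms from the SMILES: 9 C, 2 O, 1 S.
Implicit hydrogens by atom environment:
  5 × C: 1 H each → 5
  2 × C: 3 H each → 6
  2 × C: 2 H each → 4
  2 × O: no H
  1 × S: 1 H
  Total hydrogens = 16.
Molecular formula: C9H16O2S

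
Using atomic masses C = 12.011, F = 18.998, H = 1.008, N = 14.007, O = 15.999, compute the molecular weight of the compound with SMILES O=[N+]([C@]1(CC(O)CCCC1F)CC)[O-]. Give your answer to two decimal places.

Molecular formula: C9H16FNO3.
M = 9×12.011 + 1×18.998 + 16×1.008 + 1×14.007 + 3×15.999 = 205.23 g/mol.

205.23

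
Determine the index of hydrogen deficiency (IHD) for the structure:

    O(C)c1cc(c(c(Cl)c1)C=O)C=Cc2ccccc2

10

Molecular formula from the SMILES: C16H13ClO2.
DoU = (2C + 2 + N − H − X)/2 = (2·16 + 2 + 0 − 13 − 1)/2 = 20/2 = 10.
(Structurally: 2 ring(s) + 8 π bond(s) = 10.)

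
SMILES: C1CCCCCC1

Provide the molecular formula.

C7H14

Heavy atoms from the SMILES: 7 C.
Implicit hydrogens by atom environment:
  7 × C: 2 H each → 14
  Total hydrogens = 14.
Molecular formula: C7H14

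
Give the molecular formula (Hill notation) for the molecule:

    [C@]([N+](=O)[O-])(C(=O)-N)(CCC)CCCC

C9H18N2O3

Heavy atoms from the SMILES: 9 C, 2 N, 3 O.
Implicit hydrogens by atom environment:
  5 × C: 2 H each → 10
  2 × C: 3 H each → 6
  2 × C: no H
  2 × O: no H
  1 × N: 2 H
  1 × N (charge +1): no H
  1 × O (charge -1): no H
  Total hydrogens = 18.
Molecular formula: C9H18N2O3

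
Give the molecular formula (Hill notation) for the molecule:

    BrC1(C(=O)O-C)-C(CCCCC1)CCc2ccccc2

C17H23BrO2

Heavy atoms from the SMILES: 1 Br, 17 C, 2 O.
Implicit hydrogens by atom environment:
  7 × C: 2 H each → 14
  5 × C (aromatic): 1 H each → 5
  2 × C: no H
  2 × O: no H
  1 × Br: no H
  1 × C: 3 H
  1 × C: 1 H
  1 × C (aromatic): no H
  Total hydrogens = 23.
Molecular formula: C17H23BrO2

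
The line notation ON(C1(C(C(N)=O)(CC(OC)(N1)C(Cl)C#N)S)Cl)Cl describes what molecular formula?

Heavy atoms from the SMILES: 8 C, 3 Cl, 4 N, 3 O, 1 S.
Implicit hydrogens by atom environment:
  5 × C: no H
  3 × Cl: no H
  2 × N: no H
  2 × O: no H
  1 × C: 3 H
  1 × C: 2 H
  1 × C: 1 H
  1 × N: 2 H
  1 × N: 1 H
  1 × O: 1 H
  1 × S: 1 H
  Total hydrogens = 11.
Molecular formula: C8H11Cl3N4O3S

C8H11Cl3N4O3S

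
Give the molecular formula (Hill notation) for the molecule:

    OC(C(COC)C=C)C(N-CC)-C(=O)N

Heavy atoms from the SMILES: 10 C, 2 N, 3 O.
Implicit hydrogens by atom environment:
  4 × C: 1 H each → 4
  3 × C: 2 H each → 6
  2 × C: 3 H each → 6
  2 × O: no H
  1 × C: no H
  1 × N: 2 H
  1 × N: 1 H
  1 × O: 1 H
  Total hydrogens = 20.
Molecular formula: C10H20N2O3

C10H20N2O3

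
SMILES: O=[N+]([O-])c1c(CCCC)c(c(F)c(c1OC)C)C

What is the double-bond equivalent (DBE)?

5

Molecular formula from the SMILES: C13H18FNO3.
DoU = (2C + 2 + N − H − X)/2 = (2·13 + 2 + 1 − 18 − 1)/2 = 10/2 = 5.
(Structurally: 1 ring(s) + 4 π bond(s) = 5.)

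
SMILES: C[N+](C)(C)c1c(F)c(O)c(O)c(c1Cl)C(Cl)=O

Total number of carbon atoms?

10

The symbol for carbon appears 10 times in the SMILES. Lowercase c denotes aromatic carbon and counts toward C.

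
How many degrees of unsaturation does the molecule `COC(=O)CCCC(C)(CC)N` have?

1

Molecular formula from the SMILES: C9H19NO2.
DoU = (2C + 2 + N − H − X)/2 = (2·9 + 2 + 1 − 19 − 0)/2 = 2/2 = 1.
(Structurally: 0 ring(s) + 1 π bond(s) = 1.)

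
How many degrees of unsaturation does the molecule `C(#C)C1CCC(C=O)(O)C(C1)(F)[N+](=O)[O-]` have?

Molecular formula from the SMILES: C9H10FNO4.
DoU = (2C + 2 + N − H − X)/2 = (2·9 + 2 + 1 − 10 − 1)/2 = 10/2 = 5.
(Structurally: 1 ring(s) + 4 π bond(s) = 5.)

5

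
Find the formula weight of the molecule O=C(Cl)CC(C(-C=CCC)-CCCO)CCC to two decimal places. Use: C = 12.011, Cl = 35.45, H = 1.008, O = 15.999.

Molecular formula: C14H25ClO2.
M = 14×12.011 + 1×35.45 + 25×1.008 + 2×15.999 = 260.80 g/mol.

260.80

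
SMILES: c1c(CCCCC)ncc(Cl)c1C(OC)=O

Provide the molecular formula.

Heavy atoms from the SMILES: 12 C, 1 Cl, 1 N, 2 O.
Implicit hydrogens by atom environment:
  4 × C: 2 H each → 8
  3 × C (aromatic): no H
  2 × C: 3 H each → 6
  2 × C (aromatic): 1 H each → 2
  2 × O: no H
  1 × C: no H
  1 × Cl: no H
  1 × N (aromatic): no H
  Total hydrogens = 16.
Molecular formula: C12H16ClNO2

C12H16ClNO2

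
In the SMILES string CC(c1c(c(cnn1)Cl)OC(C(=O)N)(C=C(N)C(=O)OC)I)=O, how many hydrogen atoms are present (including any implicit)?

Hydrogens are implicit in SMILES; fill each atom to its normal valence:
  5 × C: no H
  5 × O: no H
  3 × C (aromatic): no H
  2 × C: 3 H each → 6
  2 × N: 2 H each → 4
  2 × N (aromatic): no H
  1 × C (aromatic): 1 H
  1 × C: 1 H
  1 × Cl: no H
  1 × I: no H
  Total hydrogens = 12.

12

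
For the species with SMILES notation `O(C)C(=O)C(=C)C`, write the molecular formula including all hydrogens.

C5H8O2

Heavy atoms from the SMILES: 5 C, 2 O.
Implicit hydrogens by atom environment:
  2 × C: 3 H each → 6
  2 × C: no H
  2 × O: no H
  1 × C: 2 H
  Total hydrogens = 8.
Molecular formula: C5H8O2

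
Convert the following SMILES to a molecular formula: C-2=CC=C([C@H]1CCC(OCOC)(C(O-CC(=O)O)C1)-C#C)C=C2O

Heavy atoms from the SMILES: 18 C, 6 O.
Implicit hydrogens by atom environment:
  5 × C: 2 H each → 10
  4 × C (aromatic): 1 H each → 4
  4 × O: no H
  3 × C: 1 H each → 3
  3 × C: no H
  2 × C (aromatic): no H
  2 × O: 1 H each → 2
  1 × C: 3 H
  Total hydrogens = 22.
Molecular formula: C18H22O6

C18H22O6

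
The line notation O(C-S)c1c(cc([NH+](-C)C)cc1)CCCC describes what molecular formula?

C13H22NOS+

Heavy atoms from the SMILES: 13 C, 1 N, 1 O, 1 S.
Implicit hydrogens by atom environment:
  4 × C: 2 H each → 8
  3 × C: 3 H each → 9
  3 × C (aromatic): 1 H each → 3
  3 × C (aromatic): no H
  1 × N (charge +1): 1 H
  1 × O: no H
  1 × S: 1 H
  Total hydrogens = 22.
Net charge +1.
Molecular formula: C13H22NOS+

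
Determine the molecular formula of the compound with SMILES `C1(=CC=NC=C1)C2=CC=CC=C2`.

Heavy atoms from the SMILES: 11 C, 1 N.
Implicit hydrogens by atom environment:
  9 × C (aromatic): 1 H each → 9
  2 × C (aromatic): no H
  1 × N (aromatic): no H
  Total hydrogens = 9.
Molecular formula: C11H9N

C11H9N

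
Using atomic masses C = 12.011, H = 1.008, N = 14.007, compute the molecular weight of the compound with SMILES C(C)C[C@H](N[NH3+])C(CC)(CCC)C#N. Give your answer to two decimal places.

Molecular formula: C11H24N3+.
M = 11×12.011 + 24×1.008 + 3×14.007 = 198.33 g/mol.

198.33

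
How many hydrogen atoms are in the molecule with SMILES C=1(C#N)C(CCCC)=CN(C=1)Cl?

11

Hydrogens are implicit in SMILES; fill each atom to its normal valence:
  3 × C: 2 H each → 6
  2 × C (aromatic): 1 H each → 2
  2 × C (aromatic): no H
  1 × C: 3 H
  1 × C: no H
  1 × Cl: no H
  1 × N (aromatic): no H
  1 × N: no H
  Total hydrogens = 11.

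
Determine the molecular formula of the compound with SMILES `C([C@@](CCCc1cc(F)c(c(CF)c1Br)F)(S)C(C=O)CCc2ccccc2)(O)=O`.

C22H22BrF3O3S

Heavy atoms from the SMILES: 1 Br, 22 C, 3 F, 3 O, 1 S.
Implicit hydrogens by atom environment:
  6 × C: 2 H each → 12
  6 × C (aromatic): 1 H each → 6
  6 × C (aromatic): no H
  3 × F: no H
  2 × C: 1 H each → 2
  2 × C: no H
  2 × O: no H
  1 × Br: no H
  1 × O: 1 H
  1 × S: 1 H
  Total hydrogens = 22.
Molecular formula: C22H22BrF3O3S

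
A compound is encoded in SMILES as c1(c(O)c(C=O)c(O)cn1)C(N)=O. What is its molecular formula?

Heavy atoms from the SMILES: 7 C, 2 N, 4 O.
Implicit hydrogens by atom environment:
  4 × C (aromatic): no H
  2 × O: 1 H each → 2
  2 × O: no H
  1 × C (aromatic): 1 H
  1 × C: 1 H
  1 × C: no H
  1 × N: 2 H
  1 × N (aromatic): no H
  Total hydrogens = 6.
Molecular formula: C7H6N2O4

C7H6N2O4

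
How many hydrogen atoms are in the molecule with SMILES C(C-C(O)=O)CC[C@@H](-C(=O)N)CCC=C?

19

Hydrogens are implicit in SMILES; fill each atom to its normal valence:
  7 × C: 2 H each → 14
  2 × C: 1 H each → 2
  2 × C: no H
  2 × O: no H
  1 × N: 2 H
  1 × O: 1 H
  Total hydrogens = 19.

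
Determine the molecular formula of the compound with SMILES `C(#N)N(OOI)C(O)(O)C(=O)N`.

C3H4IN3O5

Heavy atoms from the SMILES: 3 C, 1 I, 3 N, 5 O.
Implicit hydrogens by atom environment:
  3 × C: no H
  3 × O: no H
  2 × N: no H
  2 × O: 1 H each → 2
  1 × I: no H
  1 × N: 2 H
  Total hydrogens = 4.
Molecular formula: C3H4IN3O5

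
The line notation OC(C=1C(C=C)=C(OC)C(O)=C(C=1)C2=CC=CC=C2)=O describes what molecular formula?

Heavy atoms from the SMILES: 16 C, 4 O.
Implicit hydrogens by atom environment:
  6 × C (aromatic): 1 H each → 6
  6 × C (aromatic): no H
  2 × O: 1 H each → 2
  2 × O: no H
  1 × C: 3 H
  1 × C: 2 H
  1 × C: 1 H
  1 × C: no H
  Total hydrogens = 14.
Molecular formula: C16H14O4

C16H14O4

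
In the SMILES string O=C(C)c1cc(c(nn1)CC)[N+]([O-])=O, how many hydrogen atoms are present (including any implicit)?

Hydrogens are implicit in SMILES; fill each atom to its normal valence:
  3 × C (aromatic): no H
  2 × C: 3 H each → 6
  2 × N (aromatic): no H
  2 × O: no H
  1 × C: 2 H
  1 × C (aromatic): 1 H
  1 × C: no H
  1 × N (charge +1): no H
  1 × O (charge -1): no H
  Total hydrogens = 9.

9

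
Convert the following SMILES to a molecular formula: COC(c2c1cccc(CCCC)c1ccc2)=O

Heavy atoms from the SMILES: 16 C, 2 O.
Implicit hydrogens by atom environment:
  6 × C (aromatic): 1 H each → 6
  4 × C (aromatic): no H
  3 × C: 2 H each → 6
  2 × C: 3 H each → 6
  2 × O: no H
  1 × C: no H
  Total hydrogens = 18.
Molecular formula: C16H18O2

C16H18O2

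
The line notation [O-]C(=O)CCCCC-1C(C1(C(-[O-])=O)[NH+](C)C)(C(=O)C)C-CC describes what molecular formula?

Heavy atoms from the SMILES: 16 C, 1 N, 5 O.
Implicit hydrogens by atom environment:
  6 × C: 2 H each → 12
  5 × C: no H
  4 × C: 3 H each → 12
  3 × O: no H
  2 × O (charge -1): no H
  1 × C: 1 H
  1 × N (charge +1): 1 H
  Total hydrogens = 26.
Net charge -1.
Molecular formula: C16H26NO5-

C16H26NO5-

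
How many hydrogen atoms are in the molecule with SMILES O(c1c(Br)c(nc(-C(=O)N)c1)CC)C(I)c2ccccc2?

Hydrogens are implicit in SMILES; fill each atom to its normal valence:
  6 × C (aromatic): 1 H each → 6
  5 × C (aromatic): no H
  2 × O: no H
  1 × Br: no H
  1 × C: 3 H
  1 × C: 2 H
  1 × C: 1 H
  1 × C: no H
  1 × I: no H
  1 × N: 2 H
  1 × N (aromatic): no H
  Total hydrogens = 14.

14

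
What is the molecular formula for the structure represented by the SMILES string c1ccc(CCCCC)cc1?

C11H16

Heavy atoms from the SMILES: 11 C.
Implicit hydrogens by atom environment:
  5 × C (aromatic): 1 H each → 5
  4 × C: 2 H each → 8
  1 × C: 3 H
  1 × C (aromatic): no H
  Total hydrogens = 16.
Molecular formula: C11H16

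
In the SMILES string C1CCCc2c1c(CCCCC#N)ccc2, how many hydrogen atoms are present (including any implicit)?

Hydrogens are implicit in SMILES; fill each atom to its normal valence:
  8 × C: 2 H each → 16
  3 × C (aromatic): 1 H each → 3
  3 × C (aromatic): no H
  1 × C: no H
  1 × N: no H
  Total hydrogens = 19.

19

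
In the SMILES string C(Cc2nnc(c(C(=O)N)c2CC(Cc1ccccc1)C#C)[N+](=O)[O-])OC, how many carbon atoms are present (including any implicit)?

The symbol for carbon appears 19 times in the SMILES. Lowercase c denotes aromatic carbon and counts toward C.

19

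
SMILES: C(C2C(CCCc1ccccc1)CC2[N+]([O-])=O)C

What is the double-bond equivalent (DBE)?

Molecular formula from the SMILES: C15H21NO2.
DoU = (2C + 2 + N − H − X)/2 = (2·15 + 2 + 1 − 21 − 0)/2 = 12/2 = 6.
(Structurally: 2 ring(s) + 4 π bond(s) = 6.)

6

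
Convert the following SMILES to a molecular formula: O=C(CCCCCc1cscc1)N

Heavy atoms from the SMILES: 10 C, 1 N, 1 O, 1 S.
Implicit hydrogens by atom environment:
  5 × C: 2 H each → 10
  3 × C (aromatic): 1 H each → 3
  1 × C (aromatic): no H
  1 × C: no H
  1 × N: 2 H
  1 × O: no H
  1 × S (aromatic): no H
  Total hydrogens = 15.
Molecular formula: C10H15NOS

C10H15NOS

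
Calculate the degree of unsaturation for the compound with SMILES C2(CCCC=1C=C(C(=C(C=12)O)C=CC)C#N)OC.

Molecular formula from the SMILES: C15H17NO2.
DoU = (2C + 2 + N − H − X)/2 = (2·15 + 2 + 1 − 17 − 0)/2 = 16/2 = 8.
(Structurally: 2 ring(s) + 6 π bond(s) = 8.)

8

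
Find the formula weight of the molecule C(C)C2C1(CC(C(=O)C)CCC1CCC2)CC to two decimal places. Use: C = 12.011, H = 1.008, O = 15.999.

Molecular formula: C16H28O.
M = 16×12.011 + 28×1.008 + 1×15.999 = 236.40 g/mol.

236.40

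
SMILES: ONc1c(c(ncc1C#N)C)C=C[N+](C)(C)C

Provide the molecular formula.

Heavy atoms from the SMILES: 12 C, 4 N, 1 O.
Implicit hydrogens by atom environment:
  4 × C: 3 H each → 12
  4 × C (aromatic): no H
  2 × C: 1 H each → 2
  1 × C (aromatic): 1 H
  1 × C: no H
  1 × N: 1 H
  1 × N (aromatic): no H
  1 × N: no H
  1 × N (charge +1): no H
  1 × O: 1 H
  Total hydrogens = 17.
Net charge +1.
Molecular formula: C12H17N4O+

C12H17N4O+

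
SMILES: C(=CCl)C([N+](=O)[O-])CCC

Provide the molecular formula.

Heavy atoms from the SMILES: 6 C, 1 Cl, 1 N, 2 O.
Implicit hydrogens by atom environment:
  3 × C: 1 H each → 3
  2 × C: 2 H each → 4
  1 × C: 3 H
  1 × Cl: no H
  1 × N (charge +1): no H
  1 × O: no H
  1 × O (charge -1): no H
  Total hydrogens = 10.
Molecular formula: C6H10ClNO2

C6H10ClNO2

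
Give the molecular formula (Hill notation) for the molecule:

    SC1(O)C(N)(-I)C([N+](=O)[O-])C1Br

C4H6BrIN2O3S

Heavy atoms from the SMILES: 1 Br, 4 C, 1 I, 2 N, 3 O, 1 S.
Implicit hydrogens by atom environment:
  2 × C: 1 H each → 2
  2 × C: no H
  1 × Br: no H
  1 × I: no H
  1 × N: 2 H
  1 × N (charge +1): no H
  1 × O: 1 H
  1 × O: no H
  1 × O (charge -1): no H
  1 × S: 1 H
  Total hydrogens = 6.
Molecular formula: C4H6BrIN2O3S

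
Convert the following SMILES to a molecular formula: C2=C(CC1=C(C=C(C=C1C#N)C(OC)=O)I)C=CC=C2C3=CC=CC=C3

Heavy atoms from the SMILES: 22 C, 1 I, 1 N, 2 O.
Implicit hydrogens by atom environment:
  11 × C (aromatic): 1 H each → 11
  7 × C (aromatic): no H
  2 × C: no H
  2 × O: no H
  1 × C: 3 H
  1 × C: 2 H
  1 × I: no H
  1 × N: no H
  Total hydrogens = 16.
Molecular formula: C22H16INO2

C22H16INO2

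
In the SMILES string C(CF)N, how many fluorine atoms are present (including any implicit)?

The symbol for fluorine appears 1 time in the SMILES.

1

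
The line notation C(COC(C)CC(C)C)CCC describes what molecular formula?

C11H24O

Heavy atoms from the SMILES: 11 C, 1 O.
Implicit hydrogens by atom environment:
  5 × C: 2 H each → 10
  4 × C: 3 H each → 12
  2 × C: 1 H each → 2
  1 × O: no H
  Total hydrogens = 24.
Molecular formula: C11H24O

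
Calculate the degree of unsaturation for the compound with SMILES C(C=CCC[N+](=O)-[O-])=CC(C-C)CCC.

Molecular formula from the SMILES: C12H21NO2.
DoU = (2C + 2 + N − H − X)/2 = (2·12 + 2 + 1 − 21 − 0)/2 = 6/2 = 3.
(Structurally: 0 ring(s) + 3 π bond(s) = 3.)

3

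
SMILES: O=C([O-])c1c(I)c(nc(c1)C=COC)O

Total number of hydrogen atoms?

Hydrogens are implicit in SMILES; fill each atom to its normal valence:
  4 × C (aromatic): no H
  2 × C: 1 H each → 2
  2 × O: no H
  1 × C: 3 H
  1 × C (aromatic): 1 H
  1 × C: no H
  1 × I: no H
  1 × N (aromatic): no H
  1 × O: 1 H
  1 × O (charge -1): no H
  Total hydrogens = 7.

7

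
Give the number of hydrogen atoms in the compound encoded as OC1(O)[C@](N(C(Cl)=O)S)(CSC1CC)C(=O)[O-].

Hydrogens are implicit in SMILES; fill each atom to its normal valence:
  4 × C: no H
  2 × C: 2 H each → 4
  2 × O: 1 H each → 2
  2 × O: no H
  1 × C: 3 H
  1 × C: 1 H
  1 × Cl: no H
  1 × N: no H
  1 × O (charge -1): no H
  1 × S: 1 H
  1 × S: no H
  Total hydrogens = 11.

11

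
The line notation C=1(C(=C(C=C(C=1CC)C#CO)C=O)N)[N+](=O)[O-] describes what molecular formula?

Heavy atoms from the SMILES: 11 C, 2 N, 4 O.
Implicit hydrogens by atom environment:
  5 × C (aromatic): no H
  2 × C: no H
  2 × O: no H
  1 × C: 3 H
  1 × C: 2 H
  1 × C (aromatic): 1 H
  1 × C: 1 H
  1 × N: 2 H
  1 × N (charge +1): no H
  1 × O: 1 H
  1 × O (charge -1): no H
  Total hydrogens = 10.
Molecular formula: C11H10N2O4

C11H10N2O4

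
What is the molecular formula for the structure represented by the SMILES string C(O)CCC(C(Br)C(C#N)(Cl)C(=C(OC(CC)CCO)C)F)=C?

C16H24BrClFNO3

Heavy atoms from the SMILES: 1 Br, 16 C, 1 Cl, 1 F, 1 N, 3 O.
Implicit hydrogens by atom environment:
  7 × C: 2 H each → 14
  5 × C: no H
  2 × C: 3 H each → 6
  2 × C: 1 H each → 2
  2 × O: 1 H each → 2
  1 × Br: no H
  1 × Cl: no H
  1 × F: no H
  1 × N: no H
  1 × O: no H
  Total hydrogens = 24.
Molecular formula: C16H24BrClFNO3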